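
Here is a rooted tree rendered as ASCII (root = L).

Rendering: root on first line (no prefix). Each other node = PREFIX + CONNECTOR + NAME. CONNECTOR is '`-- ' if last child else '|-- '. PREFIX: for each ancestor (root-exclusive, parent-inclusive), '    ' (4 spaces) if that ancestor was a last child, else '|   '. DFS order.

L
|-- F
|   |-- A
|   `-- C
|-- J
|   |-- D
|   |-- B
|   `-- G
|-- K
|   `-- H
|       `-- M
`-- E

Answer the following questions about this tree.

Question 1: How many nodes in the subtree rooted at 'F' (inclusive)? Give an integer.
Answer: 3

Derivation:
Subtree rooted at F contains: A, C, F
Count = 3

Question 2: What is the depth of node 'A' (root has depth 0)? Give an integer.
Path from root to A: L -> F -> A
Depth = number of edges = 2

Answer: 2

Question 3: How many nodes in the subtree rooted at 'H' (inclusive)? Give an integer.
Subtree rooted at H contains: H, M
Count = 2

Answer: 2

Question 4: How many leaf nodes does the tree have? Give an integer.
Leaves (nodes with no children): A, B, C, D, E, G, M

Answer: 7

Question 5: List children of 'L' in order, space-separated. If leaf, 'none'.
Answer: F J K E

Derivation:
Node L's children (from adjacency): F, J, K, E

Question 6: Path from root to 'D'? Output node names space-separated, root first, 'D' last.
Answer: L J D

Derivation:
Walk down from root: L -> J -> D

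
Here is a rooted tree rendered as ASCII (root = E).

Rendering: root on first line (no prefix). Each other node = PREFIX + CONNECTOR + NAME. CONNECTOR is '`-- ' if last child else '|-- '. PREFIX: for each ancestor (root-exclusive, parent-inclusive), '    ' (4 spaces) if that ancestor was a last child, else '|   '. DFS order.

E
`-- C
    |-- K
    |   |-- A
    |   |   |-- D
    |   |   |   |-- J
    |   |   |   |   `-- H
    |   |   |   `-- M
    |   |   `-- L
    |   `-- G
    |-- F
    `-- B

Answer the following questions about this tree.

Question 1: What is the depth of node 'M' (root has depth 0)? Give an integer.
Answer: 5

Derivation:
Path from root to M: E -> C -> K -> A -> D -> M
Depth = number of edges = 5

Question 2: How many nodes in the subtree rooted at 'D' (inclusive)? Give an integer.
Answer: 4

Derivation:
Subtree rooted at D contains: D, H, J, M
Count = 4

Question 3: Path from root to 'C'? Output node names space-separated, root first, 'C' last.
Answer: E C

Derivation:
Walk down from root: E -> C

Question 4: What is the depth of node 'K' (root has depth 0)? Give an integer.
Answer: 2

Derivation:
Path from root to K: E -> C -> K
Depth = number of edges = 2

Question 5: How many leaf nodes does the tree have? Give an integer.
Leaves (nodes with no children): B, F, G, H, L, M

Answer: 6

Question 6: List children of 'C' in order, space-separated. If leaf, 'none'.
Answer: K F B

Derivation:
Node C's children (from adjacency): K, F, B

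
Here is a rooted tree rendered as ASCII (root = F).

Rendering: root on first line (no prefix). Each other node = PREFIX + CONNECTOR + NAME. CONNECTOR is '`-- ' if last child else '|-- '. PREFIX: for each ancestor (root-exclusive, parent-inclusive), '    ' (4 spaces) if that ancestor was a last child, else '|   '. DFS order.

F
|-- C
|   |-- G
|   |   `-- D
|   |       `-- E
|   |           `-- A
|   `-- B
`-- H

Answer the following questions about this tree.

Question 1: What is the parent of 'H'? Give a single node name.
Scan adjacency: H appears as child of F

Answer: F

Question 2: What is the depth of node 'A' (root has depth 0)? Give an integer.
Path from root to A: F -> C -> G -> D -> E -> A
Depth = number of edges = 5

Answer: 5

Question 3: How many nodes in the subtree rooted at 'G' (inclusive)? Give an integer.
Subtree rooted at G contains: A, D, E, G
Count = 4

Answer: 4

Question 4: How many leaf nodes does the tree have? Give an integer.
Answer: 3

Derivation:
Leaves (nodes with no children): A, B, H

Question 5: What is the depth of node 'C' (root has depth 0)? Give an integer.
Path from root to C: F -> C
Depth = number of edges = 1

Answer: 1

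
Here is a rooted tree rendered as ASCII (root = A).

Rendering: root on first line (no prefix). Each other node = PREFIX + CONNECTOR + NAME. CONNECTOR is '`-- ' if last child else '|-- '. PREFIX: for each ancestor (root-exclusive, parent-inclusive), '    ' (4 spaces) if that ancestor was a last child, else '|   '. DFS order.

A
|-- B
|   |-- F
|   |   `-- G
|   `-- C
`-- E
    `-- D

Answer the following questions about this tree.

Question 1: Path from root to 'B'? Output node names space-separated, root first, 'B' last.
Walk down from root: A -> B

Answer: A B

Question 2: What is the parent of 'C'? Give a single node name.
Scan adjacency: C appears as child of B

Answer: B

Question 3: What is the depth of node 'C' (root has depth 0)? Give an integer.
Path from root to C: A -> B -> C
Depth = number of edges = 2

Answer: 2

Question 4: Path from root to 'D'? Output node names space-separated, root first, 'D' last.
Walk down from root: A -> E -> D

Answer: A E D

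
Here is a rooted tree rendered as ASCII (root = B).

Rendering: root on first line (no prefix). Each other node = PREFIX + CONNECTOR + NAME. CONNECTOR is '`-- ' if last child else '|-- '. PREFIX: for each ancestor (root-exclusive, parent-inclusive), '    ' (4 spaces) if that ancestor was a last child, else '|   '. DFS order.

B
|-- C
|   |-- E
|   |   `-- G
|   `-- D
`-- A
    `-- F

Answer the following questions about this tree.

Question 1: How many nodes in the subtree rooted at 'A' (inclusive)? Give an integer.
Subtree rooted at A contains: A, F
Count = 2

Answer: 2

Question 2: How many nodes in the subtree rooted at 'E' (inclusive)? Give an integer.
Subtree rooted at E contains: E, G
Count = 2

Answer: 2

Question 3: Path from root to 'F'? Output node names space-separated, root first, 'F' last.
Answer: B A F

Derivation:
Walk down from root: B -> A -> F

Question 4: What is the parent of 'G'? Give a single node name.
Scan adjacency: G appears as child of E

Answer: E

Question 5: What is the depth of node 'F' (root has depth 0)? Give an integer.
Path from root to F: B -> A -> F
Depth = number of edges = 2

Answer: 2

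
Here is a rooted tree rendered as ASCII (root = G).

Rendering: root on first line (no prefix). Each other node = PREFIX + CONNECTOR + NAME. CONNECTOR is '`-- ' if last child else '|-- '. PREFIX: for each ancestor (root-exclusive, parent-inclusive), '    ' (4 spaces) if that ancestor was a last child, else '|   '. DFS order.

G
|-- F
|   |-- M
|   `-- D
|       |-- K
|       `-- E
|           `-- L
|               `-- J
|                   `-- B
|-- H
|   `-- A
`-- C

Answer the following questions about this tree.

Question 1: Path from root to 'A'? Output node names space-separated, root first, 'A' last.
Walk down from root: G -> H -> A

Answer: G H A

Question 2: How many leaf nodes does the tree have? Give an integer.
Leaves (nodes with no children): A, B, C, K, M

Answer: 5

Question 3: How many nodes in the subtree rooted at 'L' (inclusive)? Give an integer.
Answer: 3

Derivation:
Subtree rooted at L contains: B, J, L
Count = 3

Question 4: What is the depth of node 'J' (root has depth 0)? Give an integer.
Answer: 5

Derivation:
Path from root to J: G -> F -> D -> E -> L -> J
Depth = number of edges = 5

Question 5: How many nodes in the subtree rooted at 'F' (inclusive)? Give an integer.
Answer: 8

Derivation:
Subtree rooted at F contains: B, D, E, F, J, K, L, M
Count = 8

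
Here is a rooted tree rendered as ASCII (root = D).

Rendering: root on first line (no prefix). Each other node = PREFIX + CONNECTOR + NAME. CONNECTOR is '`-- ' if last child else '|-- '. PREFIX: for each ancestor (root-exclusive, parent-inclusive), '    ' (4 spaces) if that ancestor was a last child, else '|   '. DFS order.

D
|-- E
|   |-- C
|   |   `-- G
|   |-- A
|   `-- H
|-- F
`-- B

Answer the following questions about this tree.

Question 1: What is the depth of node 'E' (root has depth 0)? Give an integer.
Answer: 1

Derivation:
Path from root to E: D -> E
Depth = number of edges = 1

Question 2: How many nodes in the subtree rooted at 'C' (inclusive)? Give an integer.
Answer: 2

Derivation:
Subtree rooted at C contains: C, G
Count = 2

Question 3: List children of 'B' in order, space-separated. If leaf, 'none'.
Answer: none

Derivation:
Node B's children (from adjacency): (leaf)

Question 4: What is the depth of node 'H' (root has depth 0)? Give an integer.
Path from root to H: D -> E -> H
Depth = number of edges = 2

Answer: 2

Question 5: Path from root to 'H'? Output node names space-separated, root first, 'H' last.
Walk down from root: D -> E -> H

Answer: D E H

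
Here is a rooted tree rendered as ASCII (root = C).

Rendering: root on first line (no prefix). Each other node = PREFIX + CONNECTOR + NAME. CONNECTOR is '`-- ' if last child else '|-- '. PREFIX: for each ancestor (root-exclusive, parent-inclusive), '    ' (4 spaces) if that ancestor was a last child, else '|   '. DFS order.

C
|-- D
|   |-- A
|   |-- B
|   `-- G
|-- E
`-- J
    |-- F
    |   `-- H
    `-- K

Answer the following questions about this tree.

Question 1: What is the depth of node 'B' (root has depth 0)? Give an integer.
Answer: 2

Derivation:
Path from root to B: C -> D -> B
Depth = number of edges = 2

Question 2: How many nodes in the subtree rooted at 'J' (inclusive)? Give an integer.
Subtree rooted at J contains: F, H, J, K
Count = 4

Answer: 4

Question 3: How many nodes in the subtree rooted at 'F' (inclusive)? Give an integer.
Answer: 2

Derivation:
Subtree rooted at F contains: F, H
Count = 2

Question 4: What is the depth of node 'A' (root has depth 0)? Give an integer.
Answer: 2

Derivation:
Path from root to A: C -> D -> A
Depth = number of edges = 2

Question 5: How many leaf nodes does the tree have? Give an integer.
Answer: 6

Derivation:
Leaves (nodes with no children): A, B, E, G, H, K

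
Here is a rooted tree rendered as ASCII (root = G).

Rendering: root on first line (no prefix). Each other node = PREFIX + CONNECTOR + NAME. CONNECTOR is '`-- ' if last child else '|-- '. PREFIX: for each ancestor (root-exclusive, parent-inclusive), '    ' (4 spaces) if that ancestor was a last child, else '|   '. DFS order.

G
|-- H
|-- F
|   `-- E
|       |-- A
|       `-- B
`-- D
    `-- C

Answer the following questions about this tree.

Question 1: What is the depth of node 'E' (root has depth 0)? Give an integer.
Answer: 2

Derivation:
Path from root to E: G -> F -> E
Depth = number of edges = 2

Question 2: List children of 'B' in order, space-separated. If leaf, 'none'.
Node B's children (from adjacency): (leaf)

Answer: none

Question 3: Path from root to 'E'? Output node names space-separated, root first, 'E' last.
Walk down from root: G -> F -> E

Answer: G F E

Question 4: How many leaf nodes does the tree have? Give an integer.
Answer: 4

Derivation:
Leaves (nodes with no children): A, B, C, H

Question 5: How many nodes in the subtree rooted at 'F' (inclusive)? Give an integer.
Subtree rooted at F contains: A, B, E, F
Count = 4

Answer: 4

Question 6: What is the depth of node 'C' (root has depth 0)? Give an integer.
Answer: 2

Derivation:
Path from root to C: G -> D -> C
Depth = number of edges = 2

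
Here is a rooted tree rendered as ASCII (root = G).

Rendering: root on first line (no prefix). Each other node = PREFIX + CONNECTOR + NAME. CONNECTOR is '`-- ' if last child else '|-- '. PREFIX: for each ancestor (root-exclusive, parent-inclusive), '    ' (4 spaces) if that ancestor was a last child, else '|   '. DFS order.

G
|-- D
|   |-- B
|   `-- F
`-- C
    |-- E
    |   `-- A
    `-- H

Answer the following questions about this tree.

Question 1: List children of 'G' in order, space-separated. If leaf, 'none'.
Answer: D C

Derivation:
Node G's children (from adjacency): D, C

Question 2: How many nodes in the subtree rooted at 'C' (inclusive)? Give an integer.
Answer: 4

Derivation:
Subtree rooted at C contains: A, C, E, H
Count = 4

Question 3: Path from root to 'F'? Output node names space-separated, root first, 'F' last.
Walk down from root: G -> D -> F

Answer: G D F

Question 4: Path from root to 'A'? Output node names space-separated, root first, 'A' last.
Answer: G C E A

Derivation:
Walk down from root: G -> C -> E -> A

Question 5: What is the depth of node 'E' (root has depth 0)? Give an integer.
Answer: 2

Derivation:
Path from root to E: G -> C -> E
Depth = number of edges = 2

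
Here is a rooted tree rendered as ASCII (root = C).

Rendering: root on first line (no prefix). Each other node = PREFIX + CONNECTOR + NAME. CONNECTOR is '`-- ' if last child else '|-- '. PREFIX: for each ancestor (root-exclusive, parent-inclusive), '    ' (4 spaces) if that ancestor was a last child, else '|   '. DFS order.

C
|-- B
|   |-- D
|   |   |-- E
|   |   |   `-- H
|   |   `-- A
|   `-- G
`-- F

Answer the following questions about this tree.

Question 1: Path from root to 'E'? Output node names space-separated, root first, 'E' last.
Answer: C B D E

Derivation:
Walk down from root: C -> B -> D -> E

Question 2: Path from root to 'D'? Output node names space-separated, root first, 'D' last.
Walk down from root: C -> B -> D

Answer: C B D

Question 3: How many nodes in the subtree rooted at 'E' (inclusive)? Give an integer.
Answer: 2

Derivation:
Subtree rooted at E contains: E, H
Count = 2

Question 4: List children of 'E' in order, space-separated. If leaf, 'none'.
Node E's children (from adjacency): H

Answer: H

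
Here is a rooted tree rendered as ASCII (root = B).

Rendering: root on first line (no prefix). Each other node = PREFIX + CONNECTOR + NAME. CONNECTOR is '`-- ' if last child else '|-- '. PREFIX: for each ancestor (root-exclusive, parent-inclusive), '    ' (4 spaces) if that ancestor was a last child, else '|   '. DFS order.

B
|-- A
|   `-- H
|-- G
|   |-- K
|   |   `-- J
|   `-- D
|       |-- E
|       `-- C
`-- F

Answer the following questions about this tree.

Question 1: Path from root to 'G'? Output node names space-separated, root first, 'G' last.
Answer: B G

Derivation:
Walk down from root: B -> G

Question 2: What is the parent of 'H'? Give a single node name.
Scan adjacency: H appears as child of A

Answer: A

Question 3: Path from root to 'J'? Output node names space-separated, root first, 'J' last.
Answer: B G K J

Derivation:
Walk down from root: B -> G -> K -> J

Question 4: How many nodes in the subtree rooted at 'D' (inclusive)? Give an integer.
Answer: 3

Derivation:
Subtree rooted at D contains: C, D, E
Count = 3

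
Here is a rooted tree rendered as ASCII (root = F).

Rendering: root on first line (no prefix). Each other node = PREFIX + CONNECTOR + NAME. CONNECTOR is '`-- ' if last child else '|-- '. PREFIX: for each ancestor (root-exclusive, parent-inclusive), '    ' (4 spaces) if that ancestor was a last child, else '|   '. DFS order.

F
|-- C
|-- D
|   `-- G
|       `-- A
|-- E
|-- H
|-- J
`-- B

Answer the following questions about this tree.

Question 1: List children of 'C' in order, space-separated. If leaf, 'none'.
Answer: none

Derivation:
Node C's children (from adjacency): (leaf)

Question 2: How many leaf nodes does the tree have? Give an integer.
Leaves (nodes with no children): A, B, C, E, H, J

Answer: 6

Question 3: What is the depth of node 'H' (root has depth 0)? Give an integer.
Answer: 1

Derivation:
Path from root to H: F -> H
Depth = number of edges = 1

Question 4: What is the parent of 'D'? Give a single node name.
Answer: F

Derivation:
Scan adjacency: D appears as child of F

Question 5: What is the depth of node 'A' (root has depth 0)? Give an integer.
Path from root to A: F -> D -> G -> A
Depth = number of edges = 3

Answer: 3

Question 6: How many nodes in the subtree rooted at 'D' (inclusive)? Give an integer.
Answer: 3

Derivation:
Subtree rooted at D contains: A, D, G
Count = 3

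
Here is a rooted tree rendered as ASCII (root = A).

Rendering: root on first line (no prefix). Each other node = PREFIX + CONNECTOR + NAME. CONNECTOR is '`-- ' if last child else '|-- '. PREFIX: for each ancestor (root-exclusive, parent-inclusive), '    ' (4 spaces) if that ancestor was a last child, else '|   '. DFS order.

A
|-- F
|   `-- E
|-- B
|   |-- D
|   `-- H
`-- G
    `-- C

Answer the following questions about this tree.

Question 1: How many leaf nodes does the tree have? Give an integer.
Leaves (nodes with no children): C, D, E, H

Answer: 4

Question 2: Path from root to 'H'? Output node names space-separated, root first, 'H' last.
Answer: A B H

Derivation:
Walk down from root: A -> B -> H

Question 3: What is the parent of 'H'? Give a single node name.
Scan adjacency: H appears as child of B

Answer: B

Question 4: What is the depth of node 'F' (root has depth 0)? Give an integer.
Path from root to F: A -> F
Depth = number of edges = 1

Answer: 1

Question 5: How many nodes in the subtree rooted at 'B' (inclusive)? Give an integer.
Answer: 3

Derivation:
Subtree rooted at B contains: B, D, H
Count = 3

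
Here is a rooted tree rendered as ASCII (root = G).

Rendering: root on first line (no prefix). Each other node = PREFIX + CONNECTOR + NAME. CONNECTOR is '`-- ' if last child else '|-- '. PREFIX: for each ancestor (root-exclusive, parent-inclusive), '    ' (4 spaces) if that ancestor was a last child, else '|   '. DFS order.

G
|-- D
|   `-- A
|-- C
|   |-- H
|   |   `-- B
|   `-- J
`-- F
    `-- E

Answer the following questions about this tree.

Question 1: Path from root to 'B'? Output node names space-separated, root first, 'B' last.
Answer: G C H B

Derivation:
Walk down from root: G -> C -> H -> B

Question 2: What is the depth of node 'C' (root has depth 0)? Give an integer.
Path from root to C: G -> C
Depth = number of edges = 1

Answer: 1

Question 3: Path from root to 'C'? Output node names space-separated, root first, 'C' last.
Walk down from root: G -> C

Answer: G C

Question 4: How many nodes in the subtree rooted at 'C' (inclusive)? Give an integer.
Subtree rooted at C contains: B, C, H, J
Count = 4

Answer: 4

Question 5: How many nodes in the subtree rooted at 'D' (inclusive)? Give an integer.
Answer: 2

Derivation:
Subtree rooted at D contains: A, D
Count = 2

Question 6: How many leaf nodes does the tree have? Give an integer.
Answer: 4

Derivation:
Leaves (nodes with no children): A, B, E, J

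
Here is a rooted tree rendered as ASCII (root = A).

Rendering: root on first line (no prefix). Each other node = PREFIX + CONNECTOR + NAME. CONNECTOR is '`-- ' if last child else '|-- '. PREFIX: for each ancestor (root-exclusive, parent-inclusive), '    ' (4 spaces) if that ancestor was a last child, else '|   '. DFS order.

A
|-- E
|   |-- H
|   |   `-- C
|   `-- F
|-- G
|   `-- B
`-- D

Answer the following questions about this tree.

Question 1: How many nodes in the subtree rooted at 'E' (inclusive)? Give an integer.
Answer: 4

Derivation:
Subtree rooted at E contains: C, E, F, H
Count = 4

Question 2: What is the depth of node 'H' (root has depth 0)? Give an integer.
Path from root to H: A -> E -> H
Depth = number of edges = 2

Answer: 2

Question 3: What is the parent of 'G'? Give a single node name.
Answer: A

Derivation:
Scan adjacency: G appears as child of A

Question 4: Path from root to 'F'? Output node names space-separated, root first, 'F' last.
Walk down from root: A -> E -> F

Answer: A E F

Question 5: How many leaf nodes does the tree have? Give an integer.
Answer: 4

Derivation:
Leaves (nodes with no children): B, C, D, F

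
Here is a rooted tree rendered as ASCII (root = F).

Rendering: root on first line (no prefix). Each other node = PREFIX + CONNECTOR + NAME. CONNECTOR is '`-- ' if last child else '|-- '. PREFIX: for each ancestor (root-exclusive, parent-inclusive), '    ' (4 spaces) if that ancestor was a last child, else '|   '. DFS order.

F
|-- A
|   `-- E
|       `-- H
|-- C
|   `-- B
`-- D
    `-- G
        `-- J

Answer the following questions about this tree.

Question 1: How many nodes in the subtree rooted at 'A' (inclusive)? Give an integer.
Subtree rooted at A contains: A, E, H
Count = 3

Answer: 3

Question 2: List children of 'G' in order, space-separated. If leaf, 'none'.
Answer: J

Derivation:
Node G's children (from adjacency): J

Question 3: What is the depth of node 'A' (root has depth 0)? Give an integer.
Path from root to A: F -> A
Depth = number of edges = 1

Answer: 1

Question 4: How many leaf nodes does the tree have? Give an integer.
Leaves (nodes with no children): B, H, J

Answer: 3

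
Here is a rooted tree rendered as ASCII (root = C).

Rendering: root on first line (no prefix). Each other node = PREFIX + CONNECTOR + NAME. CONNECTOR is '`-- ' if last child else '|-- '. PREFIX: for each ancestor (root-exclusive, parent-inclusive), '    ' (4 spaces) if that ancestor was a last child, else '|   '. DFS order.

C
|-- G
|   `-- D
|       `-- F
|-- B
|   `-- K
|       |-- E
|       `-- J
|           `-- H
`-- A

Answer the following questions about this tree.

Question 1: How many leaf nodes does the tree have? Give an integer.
Answer: 4

Derivation:
Leaves (nodes with no children): A, E, F, H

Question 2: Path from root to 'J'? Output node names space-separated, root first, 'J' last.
Answer: C B K J

Derivation:
Walk down from root: C -> B -> K -> J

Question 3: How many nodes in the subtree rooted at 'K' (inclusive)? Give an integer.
Subtree rooted at K contains: E, H, J, K
Count = 4

Answer: 4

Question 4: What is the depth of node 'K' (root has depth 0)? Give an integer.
Path from root to K: C -> B -> K
Depth = number of edges = 2

Answer: 2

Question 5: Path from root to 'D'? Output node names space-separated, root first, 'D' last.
Answer: C G D

Derivation:
Walk down from root: C -> G -> D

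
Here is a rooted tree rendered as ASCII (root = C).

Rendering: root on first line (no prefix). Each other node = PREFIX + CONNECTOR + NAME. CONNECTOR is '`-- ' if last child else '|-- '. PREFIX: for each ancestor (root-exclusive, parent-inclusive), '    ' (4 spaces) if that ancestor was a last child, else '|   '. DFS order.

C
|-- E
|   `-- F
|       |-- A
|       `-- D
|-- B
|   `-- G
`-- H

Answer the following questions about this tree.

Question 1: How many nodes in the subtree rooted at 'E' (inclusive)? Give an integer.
Subtree rooted at E contains: A, D, E, F
Count = 4

Answer: 4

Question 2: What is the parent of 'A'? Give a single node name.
Scan adjacency: A appears as child of F

Answer: F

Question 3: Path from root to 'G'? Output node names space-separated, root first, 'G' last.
Walk down from root: C -> B -> G

Answer: C B G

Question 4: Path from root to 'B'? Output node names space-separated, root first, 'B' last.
Answer: C B

Derivation:
Walk down from root: C -> B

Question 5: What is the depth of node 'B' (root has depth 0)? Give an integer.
Path from root to B: C -> B
Depth = number of edges = 1

Answer: 1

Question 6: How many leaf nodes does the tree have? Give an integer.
Answer: 4

Derivation:
Leaves (nodes with no children): A, D, G, H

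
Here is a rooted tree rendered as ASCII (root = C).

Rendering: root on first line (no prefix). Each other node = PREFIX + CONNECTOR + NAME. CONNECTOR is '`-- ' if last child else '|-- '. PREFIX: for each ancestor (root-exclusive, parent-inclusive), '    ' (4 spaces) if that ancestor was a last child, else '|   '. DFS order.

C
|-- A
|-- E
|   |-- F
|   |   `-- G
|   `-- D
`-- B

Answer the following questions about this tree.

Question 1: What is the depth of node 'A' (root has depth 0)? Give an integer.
Answer: 1

Derivation:
Path from root to A: C -> A
Depth = number of edges = 1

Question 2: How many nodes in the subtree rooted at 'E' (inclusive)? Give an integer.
Answer: 4

Derivation:
Subtree rooted at E contains: D, E, F, G
Count = 4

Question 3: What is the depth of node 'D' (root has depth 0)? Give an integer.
Path from root to D: C -> E -> D
Depth = number of edges = 2

Answer: 2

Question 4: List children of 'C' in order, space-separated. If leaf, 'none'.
Answer: A E B

Derivation:
Node C's children (from adjacency): A, E, B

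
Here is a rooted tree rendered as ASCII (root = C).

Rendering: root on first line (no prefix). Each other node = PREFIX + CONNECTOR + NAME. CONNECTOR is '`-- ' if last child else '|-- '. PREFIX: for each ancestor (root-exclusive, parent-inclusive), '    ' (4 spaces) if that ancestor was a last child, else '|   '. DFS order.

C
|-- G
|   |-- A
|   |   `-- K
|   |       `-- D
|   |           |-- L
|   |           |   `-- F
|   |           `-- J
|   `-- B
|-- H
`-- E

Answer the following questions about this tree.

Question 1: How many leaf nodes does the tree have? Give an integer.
Answer: 5

Derivation:
Leaves (nodes with no children): B, E, F, H, J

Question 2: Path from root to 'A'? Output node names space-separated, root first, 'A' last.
Answer: C G A

Derivation:
Walk down from root: C -> G -> A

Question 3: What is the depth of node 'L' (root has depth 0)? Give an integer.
Answer: 5

Derivation:
Path from root to L: C -> G -> A -> K -> D -> L
Depth = number of edges = 5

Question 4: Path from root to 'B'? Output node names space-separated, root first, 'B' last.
Walk down from root: C -> G -> B

Answer: C G B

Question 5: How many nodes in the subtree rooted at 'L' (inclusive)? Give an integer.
Subtree rooted at L contains: F, L
Count = 2

Answer: 2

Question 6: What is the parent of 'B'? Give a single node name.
Answer: G

Derivation:
Scan adjacency: B appears as child of G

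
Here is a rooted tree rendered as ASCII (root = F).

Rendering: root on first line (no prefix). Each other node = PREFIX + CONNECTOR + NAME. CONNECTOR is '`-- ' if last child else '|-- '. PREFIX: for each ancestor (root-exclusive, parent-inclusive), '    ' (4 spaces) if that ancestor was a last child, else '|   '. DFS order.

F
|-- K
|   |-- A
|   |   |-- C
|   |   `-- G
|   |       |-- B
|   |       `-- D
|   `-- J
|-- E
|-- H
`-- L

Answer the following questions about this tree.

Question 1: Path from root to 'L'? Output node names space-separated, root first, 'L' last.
Walk down from root: F -> L

Answer: F L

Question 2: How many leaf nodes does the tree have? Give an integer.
Answer: 7

Derivation:
Leaves (nodes with no children): B, C, D, E, H, J, L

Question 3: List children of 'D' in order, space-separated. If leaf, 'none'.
Answer: none

Derivation:
Node D's children (from adjacency): (leaf)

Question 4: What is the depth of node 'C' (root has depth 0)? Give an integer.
Answer: 3

Derivation:
Path from root to C: F -> K -> A -> C
Depth = number of edges = 3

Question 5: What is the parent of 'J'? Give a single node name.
Answer: K

Derivation:
Scan adjacency: J appears as child of K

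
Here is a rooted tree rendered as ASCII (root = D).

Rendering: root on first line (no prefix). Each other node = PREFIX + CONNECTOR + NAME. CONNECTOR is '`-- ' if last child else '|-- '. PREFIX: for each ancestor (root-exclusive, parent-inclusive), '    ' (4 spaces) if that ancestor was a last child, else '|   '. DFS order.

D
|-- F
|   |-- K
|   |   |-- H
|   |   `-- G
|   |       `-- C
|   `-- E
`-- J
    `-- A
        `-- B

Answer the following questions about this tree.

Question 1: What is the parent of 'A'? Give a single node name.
Scan adjacency: A appears as child of J

Answer: J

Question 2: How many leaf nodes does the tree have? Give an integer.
Answer: 4

Derivation:
Leaves (nodes with no children): B, C, E, H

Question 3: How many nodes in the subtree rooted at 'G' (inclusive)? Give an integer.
Answer: 2

Derivation:
Subtree rooted at G contains: C, G
Count = 2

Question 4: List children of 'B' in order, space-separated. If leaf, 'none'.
Node B's children (from adjacency): (leaf)

Answer: none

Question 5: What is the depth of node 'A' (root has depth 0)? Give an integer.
Path from root to A: D -> J -> A
Depth = number of edges = 2

Answer: 2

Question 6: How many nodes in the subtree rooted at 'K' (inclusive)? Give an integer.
Subtree rooted at K contains: C, G, H, K
Count = 4

Answer: 4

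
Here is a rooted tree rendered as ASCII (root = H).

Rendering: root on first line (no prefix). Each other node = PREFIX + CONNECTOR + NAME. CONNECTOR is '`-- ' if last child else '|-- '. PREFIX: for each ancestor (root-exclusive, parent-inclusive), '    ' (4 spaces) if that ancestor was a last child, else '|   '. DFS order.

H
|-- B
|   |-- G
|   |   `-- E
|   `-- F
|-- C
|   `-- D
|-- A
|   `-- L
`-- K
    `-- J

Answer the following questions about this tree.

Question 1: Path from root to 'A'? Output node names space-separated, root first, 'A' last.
Answer: H A

Derivation:
Walk down from root: H -> A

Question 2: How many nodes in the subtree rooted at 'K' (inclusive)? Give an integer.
Answer: 2

Derivation:
Subtree rooted at K contains: J, K
Count = 2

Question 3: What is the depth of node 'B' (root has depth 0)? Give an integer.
Answer: 1

Derivation:
Path from root to B: H -> B
Depth = number of edges = 1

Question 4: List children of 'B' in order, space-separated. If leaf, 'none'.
Node B's children (from adjacency): G, F

Answer: G F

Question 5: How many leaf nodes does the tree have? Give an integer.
Answer: 5

Derivation:
Leaves (nodes with no children): D, E, F, J, L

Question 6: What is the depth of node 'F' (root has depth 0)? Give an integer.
Path from root to F: H -> B -> F
Depth = number of edges = 2

Answer: 2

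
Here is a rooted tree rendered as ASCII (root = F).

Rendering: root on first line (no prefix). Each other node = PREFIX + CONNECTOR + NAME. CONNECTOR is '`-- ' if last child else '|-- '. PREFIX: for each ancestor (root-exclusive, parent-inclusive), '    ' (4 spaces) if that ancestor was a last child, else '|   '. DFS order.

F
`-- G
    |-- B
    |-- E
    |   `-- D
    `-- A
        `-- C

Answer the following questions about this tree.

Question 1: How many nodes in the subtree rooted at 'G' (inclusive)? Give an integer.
Subtree rooted at G contains: A, B, C, D, E, G
Count = 6

Answer: 6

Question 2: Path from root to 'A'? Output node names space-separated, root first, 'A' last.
Walk down from root: F -> G -> A

Answer: F G A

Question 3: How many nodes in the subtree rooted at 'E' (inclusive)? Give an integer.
Answer: 2

Derivation:
Subtree rooted at E contains: D, E
Count = 2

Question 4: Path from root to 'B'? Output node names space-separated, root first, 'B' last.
Answer: F G B

Derivation:
Walk down from root: F -> G -> B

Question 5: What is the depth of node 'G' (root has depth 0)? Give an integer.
Answer: 1

Derivation:
Path from root to G: F -> G
Depth = number of edges = 1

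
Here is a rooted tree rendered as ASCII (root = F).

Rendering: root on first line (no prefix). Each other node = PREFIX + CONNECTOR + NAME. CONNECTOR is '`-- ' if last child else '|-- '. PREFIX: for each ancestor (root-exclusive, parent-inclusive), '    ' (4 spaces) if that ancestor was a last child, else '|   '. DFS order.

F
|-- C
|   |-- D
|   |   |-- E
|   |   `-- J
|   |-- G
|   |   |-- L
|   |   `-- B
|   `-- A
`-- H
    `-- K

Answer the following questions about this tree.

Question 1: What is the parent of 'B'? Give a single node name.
Answer: G

Derivation:
Scan adjacency: B appears as child of G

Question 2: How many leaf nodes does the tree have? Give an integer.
Answer: 6

Derivation:
Leaves (nodes with no children): A, B, E, J, K, L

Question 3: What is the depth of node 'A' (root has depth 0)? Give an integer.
Answer: 2

Derivation:
Path from root to A: F -> C -> A
Depth = number of edges = 2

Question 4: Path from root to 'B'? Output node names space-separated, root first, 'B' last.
Answer: F C G B

Derivation:
Walk down from root: F -> C -> G -> B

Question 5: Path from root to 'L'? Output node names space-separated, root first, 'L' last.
Answer: F C G L

Derivation:
Walk down from root: F -> C -> G -> L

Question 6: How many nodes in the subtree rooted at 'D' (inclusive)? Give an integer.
Subtree rooted at D contains: D, E, J
Count = 3

Answer: 3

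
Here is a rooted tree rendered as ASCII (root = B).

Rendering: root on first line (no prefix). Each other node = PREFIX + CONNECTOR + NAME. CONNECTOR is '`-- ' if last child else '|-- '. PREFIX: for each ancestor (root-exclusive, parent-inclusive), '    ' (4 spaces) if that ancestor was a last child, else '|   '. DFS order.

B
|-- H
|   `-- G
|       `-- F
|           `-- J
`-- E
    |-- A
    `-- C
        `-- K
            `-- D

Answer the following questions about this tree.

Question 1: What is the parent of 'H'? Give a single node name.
Answer: B

Derivation:
Scan adjacency: H appears as child of B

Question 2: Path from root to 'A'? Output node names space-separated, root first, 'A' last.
Walk down from root: B -> E -> A

Answer: B E A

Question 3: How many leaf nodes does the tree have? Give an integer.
Leaves (nodes with no children): A, D, J

Answer: 3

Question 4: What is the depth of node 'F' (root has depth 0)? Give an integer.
Path from root to F: B -> H -> G -> F
Depth = number of edges = 3

Answer: 3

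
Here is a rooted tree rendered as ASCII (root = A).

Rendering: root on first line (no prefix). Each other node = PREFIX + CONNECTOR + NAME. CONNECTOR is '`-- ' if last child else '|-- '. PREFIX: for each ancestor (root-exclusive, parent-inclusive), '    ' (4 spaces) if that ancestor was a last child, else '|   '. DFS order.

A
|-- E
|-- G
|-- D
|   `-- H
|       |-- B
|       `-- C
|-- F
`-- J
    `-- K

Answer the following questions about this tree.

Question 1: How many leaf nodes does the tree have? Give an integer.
Answer: 6

Derivation:
Leaves (nodes with no children): B, C, E, F, G, K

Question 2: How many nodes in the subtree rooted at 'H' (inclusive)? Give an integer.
Answer: 3

Derivation:
Subtree rooted at H contains: B, C, H
Count = 3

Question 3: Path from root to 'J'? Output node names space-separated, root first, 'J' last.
Walk down from root: A -> J

Answer: A J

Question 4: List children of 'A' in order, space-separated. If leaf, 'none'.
Node A's children (from adjacency): E, G, D, F, J

Answer: E G D F J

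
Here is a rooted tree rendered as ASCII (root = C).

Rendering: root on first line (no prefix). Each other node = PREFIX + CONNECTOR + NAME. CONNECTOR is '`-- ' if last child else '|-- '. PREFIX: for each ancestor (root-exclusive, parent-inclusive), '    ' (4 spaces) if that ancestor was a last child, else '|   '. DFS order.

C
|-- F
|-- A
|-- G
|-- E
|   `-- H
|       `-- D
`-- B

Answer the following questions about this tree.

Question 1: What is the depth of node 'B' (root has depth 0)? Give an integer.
Path from root to B: C -> B
Depth = number of edges = 1

Answer: 1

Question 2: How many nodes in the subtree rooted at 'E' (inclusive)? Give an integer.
Subtree rooted at E contains: D, E, H
Count = 3

Answer: 3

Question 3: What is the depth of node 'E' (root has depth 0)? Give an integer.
Path from root to E: C -> E
Depth = number of edges = 1

Answer: 1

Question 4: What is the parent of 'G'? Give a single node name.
Scan adjacency: G appears as child of C

Answer: C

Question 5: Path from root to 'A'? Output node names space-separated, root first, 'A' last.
Walk down from root: C -> A

Answer: C A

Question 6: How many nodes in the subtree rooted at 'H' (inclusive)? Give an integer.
Subtree rooted at H contains: D, H
Count = 2

Answer: 2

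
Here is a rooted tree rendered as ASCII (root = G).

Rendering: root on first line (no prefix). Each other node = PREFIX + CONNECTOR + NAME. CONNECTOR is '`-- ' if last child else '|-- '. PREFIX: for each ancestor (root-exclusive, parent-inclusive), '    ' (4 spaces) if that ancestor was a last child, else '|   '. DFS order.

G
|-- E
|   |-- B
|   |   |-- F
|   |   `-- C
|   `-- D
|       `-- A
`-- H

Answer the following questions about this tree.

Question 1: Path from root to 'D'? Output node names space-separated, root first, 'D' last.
Walk down from root: G -> E -> D

Answer: G E D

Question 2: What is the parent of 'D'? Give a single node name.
Scan adjacency: D appears as child of E

Answer: E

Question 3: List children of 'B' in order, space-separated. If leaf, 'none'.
Node B's children (from adjacency): F, C

Answer: F C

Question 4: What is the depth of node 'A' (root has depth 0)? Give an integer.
Path from root to A: G -> E -> D -> A
Depth = number of edges = 3

Answer: 3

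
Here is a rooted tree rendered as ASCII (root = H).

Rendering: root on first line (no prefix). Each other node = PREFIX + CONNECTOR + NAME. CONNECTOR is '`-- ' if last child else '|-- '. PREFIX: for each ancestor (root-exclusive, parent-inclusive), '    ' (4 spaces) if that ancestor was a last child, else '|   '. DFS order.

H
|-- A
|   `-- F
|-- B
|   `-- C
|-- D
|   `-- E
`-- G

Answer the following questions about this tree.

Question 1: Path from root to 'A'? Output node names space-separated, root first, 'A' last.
Walk down from root: H -> A

Answer: H A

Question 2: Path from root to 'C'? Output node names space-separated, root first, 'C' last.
Answer: H B C

Derivation:
Walk down from root: H -> B -> C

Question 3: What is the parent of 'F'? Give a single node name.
Answer: A

Derivation:
Scan adjacency: F appears as child of A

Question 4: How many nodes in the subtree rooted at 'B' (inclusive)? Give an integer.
Answer: 2

Derivation:
Subtree rooted at B contains: B, C
Count = 2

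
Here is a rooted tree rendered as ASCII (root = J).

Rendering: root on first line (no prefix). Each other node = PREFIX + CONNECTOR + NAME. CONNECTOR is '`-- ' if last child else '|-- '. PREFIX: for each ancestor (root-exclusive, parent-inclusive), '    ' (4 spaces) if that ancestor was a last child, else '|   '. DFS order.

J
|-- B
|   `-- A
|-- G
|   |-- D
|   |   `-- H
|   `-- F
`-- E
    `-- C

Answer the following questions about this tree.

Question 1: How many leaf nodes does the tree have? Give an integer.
Leaves (nodes with no children): A, C, F, H

Answer: 4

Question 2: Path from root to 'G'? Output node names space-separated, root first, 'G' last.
Walk down from root: J -> G

Answer: J G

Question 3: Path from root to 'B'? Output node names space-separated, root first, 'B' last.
Answer: J B

Derivation:
Walk down from root: J -> B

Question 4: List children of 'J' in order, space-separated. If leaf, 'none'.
Answer: B G E

Derivation:
Node J's children (from adjacency): B, G, E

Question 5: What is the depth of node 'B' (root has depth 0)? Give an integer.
Path from root to B: J -> B
Depth = number of edges = 1

Answer: 1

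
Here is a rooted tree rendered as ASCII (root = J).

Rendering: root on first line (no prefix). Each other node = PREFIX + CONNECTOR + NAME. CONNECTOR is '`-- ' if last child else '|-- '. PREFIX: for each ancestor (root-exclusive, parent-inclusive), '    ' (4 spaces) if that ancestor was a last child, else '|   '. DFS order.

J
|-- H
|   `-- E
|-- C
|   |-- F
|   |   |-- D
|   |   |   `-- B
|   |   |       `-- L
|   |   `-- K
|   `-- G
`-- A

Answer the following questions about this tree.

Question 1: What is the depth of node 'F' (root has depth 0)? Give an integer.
Path from root to F: J -> C -> F
Depth = number of edges = 2

Answer: 2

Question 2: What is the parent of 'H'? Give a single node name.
Scan adjacency: H appears as child of J

Answer: J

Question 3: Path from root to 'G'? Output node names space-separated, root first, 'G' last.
Walk down from root: J -> C -> G

Answer: J C G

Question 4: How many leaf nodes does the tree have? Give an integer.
Answer: 5

Derivation:
Leaves (nodes with no children): A, E, G, K, L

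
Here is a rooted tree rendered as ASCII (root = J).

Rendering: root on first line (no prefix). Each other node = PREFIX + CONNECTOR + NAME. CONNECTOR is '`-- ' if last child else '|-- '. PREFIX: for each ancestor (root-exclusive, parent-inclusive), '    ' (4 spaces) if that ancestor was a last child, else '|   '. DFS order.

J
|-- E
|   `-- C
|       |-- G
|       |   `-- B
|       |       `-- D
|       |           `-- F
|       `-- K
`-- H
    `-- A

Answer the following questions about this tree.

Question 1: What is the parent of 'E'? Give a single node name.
Answer: J

Derivation:
Scan adjacency: E appears as child of J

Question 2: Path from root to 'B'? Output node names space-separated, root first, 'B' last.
Answer: J E C G B

Derivation:
Walk down from root: J -> E -> C -> G -> B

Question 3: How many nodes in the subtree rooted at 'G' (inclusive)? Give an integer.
Subtree rooted at G contains: B, D, F, G
Count = 4

Answer: 4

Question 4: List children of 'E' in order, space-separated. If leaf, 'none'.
Node E's children (from adjacency): C

Answer: C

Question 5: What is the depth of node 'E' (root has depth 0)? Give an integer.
Path from root to E: J -> E
Depth = number of edges = 1

Answer: 1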